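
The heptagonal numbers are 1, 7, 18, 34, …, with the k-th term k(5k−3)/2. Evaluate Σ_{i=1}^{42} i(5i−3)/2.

Σ i(5i−3)/2 = (5Σi² − 3Σi) / 2 over i = 1..42.
Σi = 903 and Σi² = 25585.
(5·25585 − 3·903) / 2 = 125216/2 = 62608.

62608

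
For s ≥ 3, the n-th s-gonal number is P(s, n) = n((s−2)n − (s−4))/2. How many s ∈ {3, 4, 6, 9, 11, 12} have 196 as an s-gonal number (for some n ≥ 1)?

2

s = 3: P(3, 19) = 190 and P(3, 20) = 210; 196 is not s-gonal.
s = 4: P(4, 14) = 196. ✓
s = 6: P(6, 10) = 190 and P(6, 11) = 231; 196 is not s-gonal.
s = 9: P(9, 7) = 154 and P(9, 8) = 204; 196 is not s-gonal.
s = 11: P(11, 7) = 196. ✓
s = 12: P(12, 6) = 156 and P(12, 7) = 217; 196 is not s-gonal.
Hits: s ∈ {4, 11} → 2.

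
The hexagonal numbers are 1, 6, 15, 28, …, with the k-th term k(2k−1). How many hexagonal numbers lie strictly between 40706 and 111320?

94

The n-th hexagonal number is n(2n−1).
Smallest index with value > 40706: n = 143 (giving 40755).
Largest index with value < 111320: n = 236 (giving 111156).
Indices 143 through 236: 94 terms.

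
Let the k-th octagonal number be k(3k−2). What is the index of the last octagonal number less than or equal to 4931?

Solve n(3n−2) ≤ 4931 for integer n.
n = 40 gives 4720 ≤ 4931, while n = 41 gives 4961 > 4931; so the answer is index 40.

40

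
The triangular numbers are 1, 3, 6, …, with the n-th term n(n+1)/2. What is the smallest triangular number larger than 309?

Solve n(n+1)/2 > 309 for integer n.
The largest n with value ≤ 309 is 24 (since 300 ≤ 309 < 325), so the first above is n = 25, value 325.

325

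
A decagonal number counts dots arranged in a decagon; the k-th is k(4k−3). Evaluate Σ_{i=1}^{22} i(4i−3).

Σ i(4i−3) = 4Σi² − 3Σi over i = 1..22.
Σi = 253 and Σi² = 3795.
4·3795 − 3·253 = 14421.

14421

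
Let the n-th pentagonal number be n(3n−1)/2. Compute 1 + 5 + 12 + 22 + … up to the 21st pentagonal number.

4851

Σ i(3i−1)/2 = (3Σi² − Σi) / 2 over i = 1..21.
Σi = 231 and Σi² = 3311.
(3·3311 − 1·231) / 2 = 9702/2 = 4851.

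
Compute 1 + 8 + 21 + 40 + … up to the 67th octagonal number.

Σ i(3i−2) = 3Σi² − 2Σi over i = 1..67.
Σi = 2278 and Σi² = 102510.
3·102510 − 2·2278 = 302974.

302974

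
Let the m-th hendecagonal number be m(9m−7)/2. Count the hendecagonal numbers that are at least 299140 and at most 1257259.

270

The n-th hendecagonal number is n(9n−7)/2.
Smallest index with value ≥ 299140: n = 259 (giving 300958).
Largest index with value ≤ 1257259: n = 528 (giving 1252680).
Indices 259 through 528: 270 terms.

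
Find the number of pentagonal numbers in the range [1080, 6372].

The n-th pentagonal number is n(3n−1)/2.
Smallest index with value ≥ 1080: n = 27 (giving 1080).
Largest index with value ≤ 6372: n = 65 (giving 6305).
Indices 27 through 65: 39 terms.

39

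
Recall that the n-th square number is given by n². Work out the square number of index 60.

3600

60² = 3600.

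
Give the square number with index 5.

25

5² = 25.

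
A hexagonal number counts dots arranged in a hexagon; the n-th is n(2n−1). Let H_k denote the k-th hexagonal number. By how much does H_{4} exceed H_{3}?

Consecutive hexagonal numbers differ by 4n − 3: here 4·4 − 3 = 13.

13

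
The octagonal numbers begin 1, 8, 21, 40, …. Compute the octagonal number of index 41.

The 41st octagonal number is n(3n−2) with n = 41.
41·(3·41 − 2) = 41·121 = 4961.

4961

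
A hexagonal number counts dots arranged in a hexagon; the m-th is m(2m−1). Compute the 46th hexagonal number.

4186

The 46th hexagonal number is n(2n−1) with n = 46.
46·(2·46 − 1) = 46·91 = 4186.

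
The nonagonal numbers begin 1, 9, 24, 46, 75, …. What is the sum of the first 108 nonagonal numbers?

1475424

Σ i(7i−5)/2 = (7Σi² − 5Σi) / 2 over i = 1..108.
Σi = 5886 and Σi² = 425754.
(7·425754 − 5·5886) / 2 = 2950848/2 = 1475424.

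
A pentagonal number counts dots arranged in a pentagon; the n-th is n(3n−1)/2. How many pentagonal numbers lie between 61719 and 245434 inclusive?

The n-th pentagonal number is n(3n−1)/2.
Smallest index with value ≥ 61719: n = 204 (giving 62322).
Largest index with value ≤ 245434: n = 404 (giving 244622).
Indices 204 through 404: 201 terms.

201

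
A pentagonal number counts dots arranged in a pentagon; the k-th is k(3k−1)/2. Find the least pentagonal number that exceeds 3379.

3432

Solve n(3n−1)/2 > 3379 for integer n.
The largest n with value ≤ 3379 is 47 (since 3290 ≤ 3379 < 3432), so the first above is n = 48, value 3432.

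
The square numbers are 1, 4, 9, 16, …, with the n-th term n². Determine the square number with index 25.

625

The 25th square number is n² with n = 25.
25² = 625.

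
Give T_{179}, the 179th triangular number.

The 179th triangular number is n(n+1)/2 with n = 179.
179·180/2 = 32220/2 = 16110.

16110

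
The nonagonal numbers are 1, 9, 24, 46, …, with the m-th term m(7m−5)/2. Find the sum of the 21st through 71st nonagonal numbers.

Σ i(7i−5)/2 = (7Σi² − 5Σi) / 2 over i = 21..71.
Σi = 2556 − 210 = 2346 and Σi² = 121836 − 2870 = 118966.
(7·118966 − 5·2346) / 2 = 821032/2 = 410516.

410516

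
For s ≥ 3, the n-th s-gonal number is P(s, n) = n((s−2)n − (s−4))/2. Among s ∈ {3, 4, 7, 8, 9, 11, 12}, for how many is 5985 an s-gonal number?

2

s = 3: P(3, 108) = 5886 and P(3, 109) = 5995; 5985 is not s-gonal.
s = 4: P(4, 77) = 5929 and P(4, 78) = 6084; 5985 is not s-gonal.
s = 7: P(7, 49) = 5929 and P(7, 50) = 6175; 5985 is not s-gonal.
s = 8: P(8, 45) = 5985. ✓
s = 9: P(9, 41) = 5781 and P(9, 42) = 6069; 5985 is not s-gonal.
s = 11: P(11, 36) = 5706 and P(11, 37) = 6031; 5985 is not s-gonal.
s = 12: P(12, 35) = 5985. ✓
Hits: s ∈ {8, 12} → 2.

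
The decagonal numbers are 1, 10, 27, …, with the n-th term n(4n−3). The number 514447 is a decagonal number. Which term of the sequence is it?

359

Set n(4n−3) = 514447, giving 4n² − 3n − 514447 = 0.
The discriminant is 9 + 16·514447 = 8231161, and √8231161 = 2869.
So n = (3 + 2869) / 8 = 2872/8 = 359.
Check: 359·(4·359 − 3) = 514447. ✓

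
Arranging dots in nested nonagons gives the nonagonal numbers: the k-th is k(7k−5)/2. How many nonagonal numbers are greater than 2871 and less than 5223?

The n-th nonagonal number is n(7n−5)/2.
Smallest index with value > 2871: n = 30 (giving 3075).
Largest index with value < 5223: n = 38 (giving 4959).
Indices 30 through 38: 9 terms.

9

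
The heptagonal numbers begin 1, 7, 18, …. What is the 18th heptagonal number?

The 18th heptagonal number is n(5n−3)/2 with n = 18.
18·(5·18 − 3)/2 = 18·87/2 = 783.

783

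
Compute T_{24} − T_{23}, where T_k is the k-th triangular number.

24

Consecutive triangular numbers differ by n: T_{24} − T_{23} = 24.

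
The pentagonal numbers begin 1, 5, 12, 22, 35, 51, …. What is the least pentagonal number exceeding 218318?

218695

Solve n(3n−1)/2 > 218318 for integer n.
The largest n with value ≤ 218318 is 381 (since 217551 ≤ 218318 < 218695), so the first above is n = 382, value 218695.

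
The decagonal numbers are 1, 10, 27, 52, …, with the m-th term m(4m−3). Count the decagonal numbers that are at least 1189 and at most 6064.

22

The n-th decagonal number is n(4n−3).
Smallest index with value ≥ 1189: n = 18 (giving 1242).
Largest index with value ≤ 6064: n = 39 (giving 5967).
Indices 18 through 39: 22 terms.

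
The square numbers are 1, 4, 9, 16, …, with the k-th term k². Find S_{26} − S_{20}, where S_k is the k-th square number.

276

26² = 676 and 20² = 400.
Difference: 676 − 400 = 276.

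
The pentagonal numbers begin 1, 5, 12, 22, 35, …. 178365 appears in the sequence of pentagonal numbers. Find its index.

Set n(3n−1)/2 = 178365, giving 3n² − n − 356730 = 0.
So n = (1 + 2069) / 6 = 2070/6 = 345.
Check: 345·(3·345 − 1)/2 = 178365. ✓

345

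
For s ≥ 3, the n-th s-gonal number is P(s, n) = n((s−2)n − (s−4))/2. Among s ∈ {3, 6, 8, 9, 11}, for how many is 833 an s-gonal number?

2

s = 3: P(3, 40) = 820 and P(3, 41) = 861; 833 is not s-gonal.
s = 6: P(6, 20) = 780 and P(6, 21) = 861; 833 is not s-gonal.
s = 8: P(8, 17) = 833. ✓
s = 9: P(9, 15) = 750 and P(9, 16) = 856; 833 is not s-gonal.
s = 11: P(11, 14) = 833. ✓
Hits: s ∈ {8, 11} → 2.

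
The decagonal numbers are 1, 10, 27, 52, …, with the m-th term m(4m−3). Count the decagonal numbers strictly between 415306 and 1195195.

224

The n-th decagonal number is n(4n−3).
Smallest index with value > 415306: n = 323 (giving 416347).
Largest index with value < 1195195: n = 546 (giving 1190826).
Indices 323 through 546: 224 terms.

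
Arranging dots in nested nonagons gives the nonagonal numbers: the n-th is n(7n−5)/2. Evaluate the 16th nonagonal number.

856

The 16th nonagonal number is n(7n−5)/2 with n = 16.
16·(7·16 − 5)/2 = 16·107/2 = 856.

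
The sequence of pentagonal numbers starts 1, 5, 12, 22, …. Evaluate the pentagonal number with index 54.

The 54th pentagonal number is n(3n−1)/2 with n = 54.
54·(3·54 − 1)/2 = 54·161/2 = 4347.

4347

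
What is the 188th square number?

The 188th square number is n² with n = 188.
188² = 35344.

35344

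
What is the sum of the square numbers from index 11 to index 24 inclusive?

4515

Σ_{i=11}^{24} i² = 4900 − 385 = 4515.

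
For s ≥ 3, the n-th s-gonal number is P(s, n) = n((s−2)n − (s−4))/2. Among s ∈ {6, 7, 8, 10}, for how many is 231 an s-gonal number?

1

s = 6: P(6, 11) = 231. ✓
s = 7: P(7, 9) = 189 and P(7, 10) = 235; 231 is not s-gonal.
s = 8: P(8, 9) = 225 and P(8, 10) = 280; 231 is not s-gonal.
s = 10: P(10, 7) = 175 and P(10, 8) = 232; 231 is not s-gonal.
Hits: s ∈ {6} → 1.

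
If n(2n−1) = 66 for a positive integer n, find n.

Set n(2n−1) = 66, giving 2n² − n − 66 = 0.
The discriminant is 1 + 8·66 = 529, and √529 = 23.
So n = (1 + 23) / 4 = 24/4 = 6.

6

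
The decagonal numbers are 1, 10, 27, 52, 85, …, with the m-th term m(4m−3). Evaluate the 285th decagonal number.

324045

285·(4·285 − 3) = 285·1137 = 324045.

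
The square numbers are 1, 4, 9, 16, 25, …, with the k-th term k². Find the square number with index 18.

324

The 18th square number is n² with n = 18.
18² = 324.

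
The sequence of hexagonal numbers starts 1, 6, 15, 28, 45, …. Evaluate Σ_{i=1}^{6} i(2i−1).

Σ i(2i−1) = 2Σi² − Σi over i = 1..6.
Σi = 21 and Σi² = 91.
2·91 − 1·21 = 161.

161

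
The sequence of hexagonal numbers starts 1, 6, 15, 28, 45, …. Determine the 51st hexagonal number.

5151

The 51st hexagonal number is n(2n−1) with n = 51.
51·(2·51 − 1) = 51·101 = 5151.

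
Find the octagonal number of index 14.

14·(3·14 − 2) = 14·40 = 560.

560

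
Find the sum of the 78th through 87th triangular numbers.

34485

Σ i(i+1)/2 = (Σi² + Σi) / 2 over i = 78..87.
Σi = 3828 − 3003 = 825 and Σi² = 223300 − 155155 = 68145.
(1·68145 + 1·825) / 2 = 68970/2 = 34485.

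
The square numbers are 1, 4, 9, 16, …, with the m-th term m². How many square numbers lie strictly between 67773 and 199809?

186

The n-th square number is n².
Smallest index with value > 67773: n = 261 (giving 68121).
Largest index with value < 199809: n = 446 (giving 198916).
Indices 261 through 446: 186 terms.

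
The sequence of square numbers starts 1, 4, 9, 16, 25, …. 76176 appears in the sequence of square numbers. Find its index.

We need n² = 76176, so n = √76176 = 276.

276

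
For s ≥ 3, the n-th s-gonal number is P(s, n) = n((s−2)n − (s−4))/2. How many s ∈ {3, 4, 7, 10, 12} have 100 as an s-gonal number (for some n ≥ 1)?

s = 3: P(3, 13) = 91 and P(3, 14) = 105; 100 is not s-gonal.
s = 4: P(4, 10) = 100. ✓
s = 7: P(7, 6) = 81 and P(7, 7) = 112; 100 is not s-gonal.
s = 10: P(10, 5) = 85 and P(10, 6) = 126; 100 is not s-gonal.
s = 12: P(12, 4) = 64 and P(12, 5) = 105; 100 is not s-gonal.
Hits: s ∈ {4} → 1.

1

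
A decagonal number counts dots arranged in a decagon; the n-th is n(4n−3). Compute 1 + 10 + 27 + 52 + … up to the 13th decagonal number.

Σ i(4i−3) = 4Σi² − 3Σi over i = 1..13.
Σi = 91 and Σi² = 819.
4·819 − 3·91 = 3003.

3003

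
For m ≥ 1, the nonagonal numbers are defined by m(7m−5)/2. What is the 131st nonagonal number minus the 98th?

131·(7·131 − 5)/2 = 59736 and 98·(7·98 − 5)/2 = 33369.
Difference: 59736 − 33369 = 26367.

26367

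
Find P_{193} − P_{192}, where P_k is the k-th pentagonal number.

577

Consecutive pentagonal numbers differ by 3n − 2: here 3·193 − 2 = 577.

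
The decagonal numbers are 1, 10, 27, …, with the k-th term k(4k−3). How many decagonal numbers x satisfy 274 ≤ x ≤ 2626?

The n-th decagonal number is n(4n−3).
Smallest index with value ≥ 274: n = 9 (giving 297).
Largest index with value ≤ 2626: n = 26 (giving 2626).
Indices 9 through 26: 18 terms.

18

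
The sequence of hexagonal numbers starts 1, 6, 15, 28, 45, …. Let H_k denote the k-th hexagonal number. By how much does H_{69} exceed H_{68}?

Consecutive hexagonal numbers differ by 4n − 3: here 4·69 − 3 = 273.

273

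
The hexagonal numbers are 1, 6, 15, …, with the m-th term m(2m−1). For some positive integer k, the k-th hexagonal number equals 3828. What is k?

44

Set n(2n−1) = 3828, giving 2n² − n − 3828 = 0.
So n = (1 + 175) / 4 = 176/4 = 44.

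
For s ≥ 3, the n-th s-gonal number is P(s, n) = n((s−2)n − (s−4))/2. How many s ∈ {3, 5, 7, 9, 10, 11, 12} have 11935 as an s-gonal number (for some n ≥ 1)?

s = 3: P(3, 154) = 11935. ✓
s = 5: P(5, 89) = 11837 and P(5, 90) = 12105; 11935 is not s-gonal.
s = 7: P(7, 69) = 11799 and P(7, 70) = 12145; 11935 is not s-gonal.
s = 9: P(9, 58) = 11629 and P(9, 59) = 12036; 11935 is not s-gonal.
s = 10: P(10, 55) = 11935. ✓
s = 11: P(11, 51) = 11526 and P(11, 52) = 11986; 11935 is not s-gonal.
s = 12: P(12, 49) = 11809 and P(12, 50) = 12300; 11935 is not s-gonal.
Hits: s ∈ {3, 10} → 2.

2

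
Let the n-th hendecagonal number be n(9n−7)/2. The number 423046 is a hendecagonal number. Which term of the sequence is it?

Set n(9n−7)/2 = 423046, giving 9n² − 7n − 846092 = 0.
The discriminant is 49 + 72·423046 = 30459361, and √30459361 = 5519.
So n = (7 + 5519) / 18 = 5526/18 = 307.

307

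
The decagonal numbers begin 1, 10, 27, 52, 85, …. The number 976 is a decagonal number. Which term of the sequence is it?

16

Set n(4n−3) = 976, giving 4n² − 3n − 976 = 0.
The discriminant is 9 + 16·976 = 15625, and √15625 = 125.
So n = (3 + 125) / 8 = 128/8 = 16.
Check: 16·(4·16 − 3) = 976. ✓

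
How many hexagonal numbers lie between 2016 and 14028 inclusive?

The n-th hexagonal number is n(2n−1).
Smallest index with value ≥ 2016: n = 32 (giving 2016).
Largest index with value ≤ 14028: n = 84 (giving 14028).
Indices 32 through 84: 53 terms.

53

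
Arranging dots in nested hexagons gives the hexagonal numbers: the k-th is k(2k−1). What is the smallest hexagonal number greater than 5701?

Solve n(2n−1) > 5701 for integer n.
The largest n with value ≤ 5701 is 53 (since 5565 ≤ 5701 < 5778), so the first above is n = 54, value 5778.

5778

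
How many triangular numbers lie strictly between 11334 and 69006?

220

The n-th triangular number is n(n+1)/2.
Smallest index with value > 11334: n = 151 (giving 11476).
Largest index with value < 69006: n = 370 (giving 68635).
Indices 151 through 370: 220 terms.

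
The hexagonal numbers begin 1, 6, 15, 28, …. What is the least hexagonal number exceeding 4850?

Solve n(2n−1) > 4850 for integer n.
The largest n with value ≤ 4850 is 49 (since 4753 ≤ 4850 < 4950), so the first above is n = 50, value 4950.

4950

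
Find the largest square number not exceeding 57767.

57600

Solve n² ≤ 57767 for integer n.
n = 240 gives 57600 ≤ 57767, while n = 241 gives 58081 > 57767; so the answer is 57600.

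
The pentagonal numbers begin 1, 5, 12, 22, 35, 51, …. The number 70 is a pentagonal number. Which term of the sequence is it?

7

Set n(3n−1)/2 = 70, giving 3n² − n − 140 = 0.
The discriminant is 1 + 24·70 = 1681, and √1681 = 41.
So n = (1 + 41) / 6 = 42/6 = 7.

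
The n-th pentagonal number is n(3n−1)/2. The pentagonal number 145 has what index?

Set n(3n−1)/2 = 145, giving 3n² − n − 290 = 0.
So n = (1 + 59) / 6 = 60/6 = 10.

10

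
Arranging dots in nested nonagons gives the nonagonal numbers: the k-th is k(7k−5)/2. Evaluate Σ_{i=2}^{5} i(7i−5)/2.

Σ i(7i−5)/2 = (7Σi² − 5Σi) / 2 over i = 2..5.
Σi = 15 − 1 = 14 and Σi² = 55 − 1 = 54.
(7·54 − 5·14) / 2 = 308/2 = 154.

154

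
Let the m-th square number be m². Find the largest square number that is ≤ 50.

49

Solve n² ≤ 50 for integer n.
n = 7 gives 49 ≤ 50, while n = 8 gives 64 > 50; so the answer is 49.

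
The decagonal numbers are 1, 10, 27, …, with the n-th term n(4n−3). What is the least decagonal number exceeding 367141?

368752

Solve n(4n−3) > 367141 for integer n.
The largest n with value ≤ 367141 is 303 (since 366327 ≤ 367141 < 368752), so the first above is n = 304, value 368752.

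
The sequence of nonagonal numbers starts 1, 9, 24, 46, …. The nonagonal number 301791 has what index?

294

Set n(7n−5)/2 = 301791, giving 7n² − 5n − 603582 = 0.
The discriminant is 25 + 56·301791 = 16900321, and √16900321 = 4111.
So n = (5 + 4111) / 14 = 4116/14 = 294.
Check: 294·(7·294 − 5)/2 = 301791. ✓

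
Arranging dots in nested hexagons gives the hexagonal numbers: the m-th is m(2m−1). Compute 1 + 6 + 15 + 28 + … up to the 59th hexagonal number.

Σ i(2i−1) = 2Σi² − Σi over i = 1..59.
Σi = 1770 and Σi² = 70210.
2·70210 − 1·1770 = 138650.

138650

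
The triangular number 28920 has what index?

240

Set n(n+1)/2 = 28920, giving n² + n − 57840 = 0.
So n = (-1 + 481) / 2 = 480/2 = 240.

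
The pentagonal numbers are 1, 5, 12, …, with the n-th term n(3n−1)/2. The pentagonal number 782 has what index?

Set n(3n−1)/2 = 782, giving 3n² − n − 1564 = 0.
The discriminant is 1 + 24·782 = 18769, and √18769 = 137.
So n = (1 + 137) / 6 = 138/6 = 23.

23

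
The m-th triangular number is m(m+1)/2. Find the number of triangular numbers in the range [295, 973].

The n-th triangular number is n(n+1)/2.
Smallest index with value ≥ 295: n = 24 (giving 300).
Largest index with value ≤ 973: n = 43 (giving 946).
Indices 24 through 43: 20 terms.

20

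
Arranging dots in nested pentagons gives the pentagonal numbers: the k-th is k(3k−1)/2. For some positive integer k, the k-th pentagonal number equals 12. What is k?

Set n(3n−1)/2 = 12, giving 3n² − n − 24 = 0.
The discriminant is 1 + 24·12 = 289, and √289 = 17.
So n = (1 + 17) / 6 = 18/6 = 3.
Check: 3·(3·3 − 1)/2 = 12. ✓

3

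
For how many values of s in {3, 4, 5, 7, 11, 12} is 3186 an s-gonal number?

2

s = 3: P(3, 79) = 3160 and P(3, 80) = 3240; 3186 is not s-gonal.
s = 4: P(4, 56) = 3136 and P(4, 57) = 3249; 3186 is not s-gonal.
s = 5: P(5, 46) = 3151 and P(5, 47) = 3290; 3186 is not s-gonal.
s = 7: P(7, 36) = 3186. ✓
s = 11: P(11, 27) = 3186. ✓
s = 12: P(12, 25) = 3025 and P(12, 26) = 3276; 3186 is not s-gonal.
Hits: s ∈ {7, 11} → 2.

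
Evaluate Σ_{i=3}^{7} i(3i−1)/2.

190

Σ i(3i−1)/2 = (3Σi² − Σi) / 2 over i = 3..7.
Σi = 28 − 3 = 25 and Σi² = 140 − 5 = 135.
(3·135 − 1·25) / 2 = 380/2 = 190.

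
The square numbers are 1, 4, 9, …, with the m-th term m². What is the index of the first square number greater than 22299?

Solve n² > 22299 for integer n.
The largest n with value ≤ 22299 is 149 (since 22201 ≤ 22299 < 22500), so the first above is n = 150, value 22500.

150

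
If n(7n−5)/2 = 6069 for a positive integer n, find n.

Set n(7n−5)/2 = 6069, giving 7n² − 5n − 12138 = 0.
The discriminant is 25 + 56·6069 = 339889, and √339889 = 583.
So n = (5 + 583) / 14 = 588/14 = 42.
Check: 42·(7·42 − 5)/2 = 6069. ✓

42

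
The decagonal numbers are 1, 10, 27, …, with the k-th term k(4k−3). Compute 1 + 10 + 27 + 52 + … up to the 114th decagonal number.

1981795

Σ i(4i−3) = 4Σi² − 3Σi over i = 1..114.
Σi = 6555 and Σi² = 500365.
4·500365 − 3·6555 = 1981795.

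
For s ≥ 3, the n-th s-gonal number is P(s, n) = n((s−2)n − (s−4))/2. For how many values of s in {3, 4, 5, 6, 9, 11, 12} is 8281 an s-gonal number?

s = 3: P(3, 128) = 8256 and P(3, 129) = 8385; 8281 is not s-gonal.
s = 4: P(4, 91) = 8281. ✓
s = 5: P(5, 74) = 8177 and P(5, 75) = 8400; 8281 is not s-gonal.
s = 6: P(6, 64) = 8128 and P(6, 65) = 8385; 8281 is not s-gonal.
s = 9: P(9, 49) = 8281. ✓
s = 11: P(11, 43) = 8170 and P(11, 44) = 8558; 8281 is not s-gonal.
s = 12: P(12, 41) = 8241 and P(12, 42) = 8652; 8281 is not s-gonal.
Hits: s ∈ {4, 9} → 2.

2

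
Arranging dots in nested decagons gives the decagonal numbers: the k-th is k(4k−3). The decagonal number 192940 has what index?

Set n(4n−3) = 192940, giving 4n² − 3n − 192940 = 0.
So n = (3 + 1757) / 8 = 1760/8 = 220.

220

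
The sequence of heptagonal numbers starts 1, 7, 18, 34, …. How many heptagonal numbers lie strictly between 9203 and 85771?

125

The n-th heptagonal number is n(5n−3)/2.
Smallest index with value > 9203: n = 61 (giving 9211).
Largest index with value < 85771: n = 185 (giving 85285).
Indices 61 through 185: 125 terms.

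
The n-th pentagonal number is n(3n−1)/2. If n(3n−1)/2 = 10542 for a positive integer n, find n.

Set n(3n−1)/2 = 10542, giving 3n² − n − 21084 = 0.
The discriminant is 1 + 24·10542 = 253009, and √253009 = 503.
So n = (1 + 503) / 6 = 504/6 = 84.

84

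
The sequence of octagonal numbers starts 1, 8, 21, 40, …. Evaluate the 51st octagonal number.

The 51st octagonal number is n(3n−2) with n = 51.
51·(3·51 − 2) = 51·151 = 7701.

7701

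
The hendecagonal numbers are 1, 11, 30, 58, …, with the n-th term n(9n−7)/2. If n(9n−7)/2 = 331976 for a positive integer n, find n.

Set n(9n−7)/2 = 331976, giving 9n² − 7n − 663952 = 0.
The discriminant is 49 + 72·331976 = 23902321, and √23902321 = 4889.
So n = (7 + 4889) / 18 = 4896/18 = 272.

272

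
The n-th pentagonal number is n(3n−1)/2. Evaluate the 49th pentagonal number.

49·(3·49 − 1)/2 = 49·146/2 = 49·73 = 3577.

3577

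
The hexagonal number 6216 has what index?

56

Set n(2n−1) = 6216, giving 2n² − n − 6216 = 0.
The discriminant is 1 + 8·6216 = 49729, and √49729 = 223.
So n = (1 + 223) / 4 = 224/4 = 56.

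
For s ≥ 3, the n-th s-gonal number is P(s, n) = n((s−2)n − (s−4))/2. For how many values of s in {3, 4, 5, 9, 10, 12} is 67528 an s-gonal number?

1

s = 3: P(3, 367) = 67528. ✓
s = 4: P(4, 259) = 67081 and P(4, 260) = 67600; 67528 is not s-gonal.
s = 5: P(5, 212) = 67310 and P(5, 213) = 67947; 67528 is not s-gonal.
s = 9: P(9, 139) = 67276 and P(9, 140) = 68250; 67528 is not s-gonal.
s = 10: P(10, 130) = 67210 and P(10, 131) = 68251; 67528 is not s-gonal.
s = 12: P(12, 116) = 66816 and P(12, 117) = 67977; 67528 is not s-gonal.
Hits: s ∈ {3} → 1.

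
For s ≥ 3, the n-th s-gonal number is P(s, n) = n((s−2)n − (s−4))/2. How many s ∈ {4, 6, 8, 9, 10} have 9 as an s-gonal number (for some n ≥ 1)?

2

s = 4: P(4, 3) = 9. ✓
s = 6: P(6, 2) = 6 and P(6, 3) = 15; 9 is not s-gonal.
s = 8: P(8, 2) = 8 and P(8, 3) = 21; 9 is not s-gonal.
s = 9: P(9, 2) = 9. ✓
s = 10: P(10, 1) = 1 and P(10, 2) = 10; 9 is not s-gonal.
Hits: s ∈ {4, 9} → 2.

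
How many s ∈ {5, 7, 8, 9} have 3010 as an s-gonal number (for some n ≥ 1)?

1

s = 5: P(5, 44) = 2882 and P(5, 45) = 3015; 3010 is not s-gonal.
s = 7: P(7, 35) = 3010. ✓
s = 8: P(8, 32) = 3008 and P(8, 33) = 3201; 3010 is not s-gonal.
s = 9: P(9, 29) = 2871 and P(9, 30) = 3075; 3010 is not s-gonal.
Hits: s ∈ {7} → 1.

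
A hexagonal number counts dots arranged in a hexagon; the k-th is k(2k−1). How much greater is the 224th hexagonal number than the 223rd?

893

Consecutive hexagonal numbers differ by 4n − 3: here 4·224 − 3 = 893.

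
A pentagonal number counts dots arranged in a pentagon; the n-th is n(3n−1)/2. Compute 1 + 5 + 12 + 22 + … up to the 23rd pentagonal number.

6348

Σ i(3i−1)/2 = (3Σi² − Σi) / 2 over i = 1..23.
Σi = 276 and Σi² = 4324.
(3·4324 − 1·276) / 2 = 12696/2 = 6348.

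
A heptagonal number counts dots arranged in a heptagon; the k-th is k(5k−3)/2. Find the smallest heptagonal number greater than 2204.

Solve n(5n−3)/2 > 2204 for integer n.
The largest n with value ≤ 2204 is 29 (since 2059 ≤ 2204 < 2205), so the first above is n = 30, value 2205.

2205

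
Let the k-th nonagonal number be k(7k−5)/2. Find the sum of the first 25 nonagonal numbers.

Σ i(7i−5)/2 = (7Σi² − 5Σi) / 2 over i = 1..25.
Σi = 325 and Σi² = 5525.
(7·5525 − 5·325) / 2 = 37050/2 = 18525.

18525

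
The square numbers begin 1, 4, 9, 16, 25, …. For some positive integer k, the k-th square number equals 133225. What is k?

365

We need n² = 133225, so n = √133225 = 365.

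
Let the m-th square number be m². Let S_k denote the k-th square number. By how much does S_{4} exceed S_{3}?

7

n² − (n−1)² = 2n − 1, so 4² − 3² = 2·4 − 1 = 7.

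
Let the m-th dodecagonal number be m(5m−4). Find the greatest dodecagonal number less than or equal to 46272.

Solve n(5n−4) ≤ 46272 for integer n.
n = 96 gives 45696 ≤ 46272, while n = 97 gives 46657 > 46272; so the answer is 45696.

45696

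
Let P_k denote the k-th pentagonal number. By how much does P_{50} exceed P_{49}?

Consecutive pentagonal numbers differ by 3n − 2: here 3·50 − 2 = 148.

148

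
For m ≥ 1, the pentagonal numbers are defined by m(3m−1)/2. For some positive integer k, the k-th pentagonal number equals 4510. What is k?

Set n(3n−1)/2 = 4510, giving 3n² − n − 9020 = 0.
The discriminant is 1 + 24·4510 = 108241, and √108241 = 329.
So n = (1 + 329) / 6 = 330/6 = 55.

55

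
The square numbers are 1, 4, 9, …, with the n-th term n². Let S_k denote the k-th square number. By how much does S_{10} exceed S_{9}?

19

n² − (n−1)² = 2n − 1, so 10² − 9² = 2·10 − 1 = 19.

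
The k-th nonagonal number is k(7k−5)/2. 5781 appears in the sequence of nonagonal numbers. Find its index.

41

Set n(7n−5)/2 = 5781, giving 7n² − 5n − 11562 = 0.
The discriminant is 25 + 56·5781 = 323761, and √323761 = 569.
So n = (5 + 569) / 14 = 574/14 = 41.
Check: 41·(7·41 − 5)/2 = 5781. ✓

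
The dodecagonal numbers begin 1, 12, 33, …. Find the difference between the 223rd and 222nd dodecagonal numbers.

2221

Consecutive dodecagonal numbers differ by 10n − 9: here 10·223 − 9 = 2221.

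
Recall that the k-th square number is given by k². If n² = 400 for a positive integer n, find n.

20

We need n² = 400, so n = √400 = 20.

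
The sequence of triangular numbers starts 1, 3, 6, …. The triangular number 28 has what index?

Set n(n+1)/2 = 28, giving n² + n − 56 = 0.
The discriminant is 1 + 8·28 = 225, and √225 = 15.
So n = (-1 + 15) / 2 = 14/2 = 7.

7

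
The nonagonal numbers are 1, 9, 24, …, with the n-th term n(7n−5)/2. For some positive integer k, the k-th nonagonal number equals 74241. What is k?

Set n(7n−5)/2 = 74241, giving 7n² − 5n − 148482 = 0.
The discriminant is 25 + 56·74241 = 4157521, and √4157521 = 2039.
So n = (5 + 2039) / 14 = 2044/14 = 146.
Check: 146·(7·146 − 5)/2 = 74241. ✓

146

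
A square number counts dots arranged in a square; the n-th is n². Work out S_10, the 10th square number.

100

The 10th square number is n² with n = 10.
10² = 100.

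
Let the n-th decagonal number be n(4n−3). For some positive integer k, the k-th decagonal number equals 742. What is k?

14

Set n(4n−3) = 742, giving 4n² − 3n − 742 = 0.
So n = (3 + 109) / 8 = 112/8 = 14.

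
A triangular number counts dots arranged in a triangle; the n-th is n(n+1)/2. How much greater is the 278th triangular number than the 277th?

Consecutive triangular numbers differ by n: T_{278} − T_{277} = 278.

278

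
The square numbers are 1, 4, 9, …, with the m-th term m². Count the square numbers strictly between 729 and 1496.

The n-th square number is n².
Smallest index with value > 729: n = 28 (giving 784).
Largest index with value < 1496: n = 38 (giving 1444).
Indices 28 through 38: 11 terms.

11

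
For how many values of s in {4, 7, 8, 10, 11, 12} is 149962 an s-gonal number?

s = 4: P(4, 387) = 149769 and P(4, 388) = 150544; 149962 is not s-gonal.
s = 7: P(7, 245) = 149695 and P(7, 246) = 150921; 149962 is not s-gonal.
s = 8: P(8, 223) = 148741 and P(8, 224) = 150080; 149962 is not s-gonal.
s = 10: P(10, 194) = 149962. ✓
s = 11: P(11, 182) = 148421 and P(11, 183) = 150060; 149962 is not s-gonal.
s = 12: P(12, 173) = 148953 and P(12, 174) = 150684; 149962 is not s-gonal.
Hits: s ∈ {10} → 1.

1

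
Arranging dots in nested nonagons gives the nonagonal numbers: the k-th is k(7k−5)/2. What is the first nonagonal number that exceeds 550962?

Solve n(7n−5)/2 > 550962 for integer n.
The largest n with value ≤ 550962 is 397 (since 550639 ≤ 550962 < 553419), so the first above is n = 398, value 553419.

553419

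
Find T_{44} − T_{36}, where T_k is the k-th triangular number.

324

44·45/2 = 990 and 36·37/2 = 666.
Difference: 990 − 666 = 324.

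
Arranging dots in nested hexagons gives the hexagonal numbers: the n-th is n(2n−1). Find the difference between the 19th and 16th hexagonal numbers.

207

19·(2·19 − 1) = 703 and 16·(2·16 − 1) = 496.
Difference: 703 − 496 = 207.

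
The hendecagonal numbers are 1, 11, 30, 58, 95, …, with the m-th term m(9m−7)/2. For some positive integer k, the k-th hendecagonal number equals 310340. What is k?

263

Set n(9n−7)/2 = 310340, giving 9n² − 7n − 620680 = 0.
The discriminant is 49 + 72·310340 = 22344529, and √22344529 = 4727.
So n = (7 + 4727) / 18 = 4734/18 = 263.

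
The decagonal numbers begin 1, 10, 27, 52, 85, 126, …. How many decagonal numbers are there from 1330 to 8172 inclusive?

The n-th decagonal number is n(4n−3).
Smallest index with value ≥ 1330: n = 19 (giving 1387).
Largest index with value ≤ 8172: n = 45 (giving 7965).
Indices 19 through 45: 27 terms.

27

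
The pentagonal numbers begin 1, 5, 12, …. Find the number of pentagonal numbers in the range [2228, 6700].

29

The n-th pentagonal number is n(3n−1)/2.
Smallest index with value ≥ 2228: n = 39 (giving 2262).
Largest index with value ≤ 6700: n = 67 (giving 6700).
Indices 39 through 67: 29 terms.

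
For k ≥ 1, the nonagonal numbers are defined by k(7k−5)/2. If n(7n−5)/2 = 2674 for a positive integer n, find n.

Set n(7n−5)/2 = 2674, giving 7n² − 5n − 5348 = 0.
The discriminant is 25 + 56·2674 = 149769, and √149769 = 387.
So n = (5 + 387) / 14 = 392/14 = 28.

28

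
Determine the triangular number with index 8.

The 8th triangular number is n(n+1)/2 with n = 8.
8·9/2 = 72/2 = 36.

36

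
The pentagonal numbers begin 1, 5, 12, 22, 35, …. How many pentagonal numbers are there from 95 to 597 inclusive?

12

The n-th pentagonal number is n(3n−1)/2.
Smallest index with value ≥ 95: n = 9 (giving 117).
Largest index with value ≤ 597: n = 20 (giving 590).
Indices 9 through 20: 12 terms.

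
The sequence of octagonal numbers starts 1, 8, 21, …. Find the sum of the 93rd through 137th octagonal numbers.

Σ i(3i−2) = 3Σi² − 2Σi over i = 93..137.
Σi = 9453 − 4278 = 5175 and Σi² = 866525 − 263810 = 602715.
3·602715 − 2·5175 = 1797795.

1797795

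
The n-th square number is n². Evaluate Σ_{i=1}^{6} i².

Σ_{i=1}^{6} i² = 6·7·13/6 = 91.

91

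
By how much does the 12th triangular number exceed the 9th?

33

12·13/2 = 78 and 9·10/2 = 45.
Difference: 78 − 45 = 33.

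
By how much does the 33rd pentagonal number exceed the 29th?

370

33·(3·33 − 1)/2 = 1617 and 29·(3·29 − 1)/2 = 1247.
Difference: 1617 − 1247 = 370.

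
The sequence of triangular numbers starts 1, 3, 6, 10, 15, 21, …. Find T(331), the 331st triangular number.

54946

The 331st triangular number is n(n+1)/2 with n = 331.
331·332/2 = 109892/2 = 54946.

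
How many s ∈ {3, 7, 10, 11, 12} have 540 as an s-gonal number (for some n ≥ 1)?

s = 3: P(3, 32) = 528 and P(3, 33) = 561; 540 is not s-gonal.
s = 7: P(7, 15) = 540. ✓
s = 10: P(10, 12) = 540. ✓
s = 11: P(11, 11) = 506 and P(11, 12) = 606; 540 is not s-gonal.
s = 12: P(12, 10) = 460 and P(12, 11) = 561; 540 is not s-gonal.
Hits: s ∈ {7, 10} → 2.

2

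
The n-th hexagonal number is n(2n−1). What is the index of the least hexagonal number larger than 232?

Solve n(2n−1) > 232 for integer n.
The largest n with value ≤ 232 is 11 (since 231 ≤ 232 < 276), so the first above is n = 12, value 276.

12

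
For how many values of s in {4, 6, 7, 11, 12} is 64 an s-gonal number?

2

s = 4: P(4, 8) = 64. ✓
s = 6: P(6, 5) = 45 and P(6, 6) = 66; 64 is not s-gonal.
s = 7: P(7, 5) = 55 and P(7, 6) = 81; 64 is not s-gonal.
s = 11: P(11, 4) = 58 and P(11, 5) = 95; 64 is not s-gonal.
s = 12: P(12, 4) = 64. ✓
Hits: s ∈ {4, 12} → 2.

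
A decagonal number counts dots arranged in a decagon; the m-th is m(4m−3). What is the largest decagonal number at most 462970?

Solve n(4n−3) ≤ 462970 for integer n.
n = 340 gives 461380 ≤ 462970, while n = 341 gives 464101 > 462970; so the answer is 461380.

461380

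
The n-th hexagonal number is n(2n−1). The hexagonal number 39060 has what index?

Set n(2n−1) = 39060, giving 2n² − n − 39060 = 0.
So n = (1 + 559) / 4 = 560/4 = 140.
Check: 140·(2·140 − 1) = 39060. ✓

140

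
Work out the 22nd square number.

484

The 22nd square number is n² with n = 22.
22² = 484.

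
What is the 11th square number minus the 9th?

40

11² = 121 and 9² = 81.
Difference: 121 − 81 = 40.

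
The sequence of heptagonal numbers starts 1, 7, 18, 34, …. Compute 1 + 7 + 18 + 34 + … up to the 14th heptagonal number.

2380

Σ i(5i−3)/2 = (5Σi² − 3Σi) / 2 over i = 1..14.
Σi = 105 and Σi² = 1015.
(5·1015 − 3·105) / 2 = 4760/2 = 2380.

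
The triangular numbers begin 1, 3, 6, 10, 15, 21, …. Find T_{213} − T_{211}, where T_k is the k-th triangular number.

425

213·214/2 = 22791 and 211·212/2 = 22366.
Difference: 22791 − 22366 = 425.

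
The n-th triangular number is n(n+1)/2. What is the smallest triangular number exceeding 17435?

17578

Solve n(n+1)/2 > 17435 for integer n.
The largest n with value ≤ 17435 is 186 (since 17391 ≤ 17435 < 17578), so the first above is n = 187, value 17578.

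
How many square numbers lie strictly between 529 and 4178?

41

The n-th square number is n².
Smallest index with value > 529: n = 24 (giving 576).
Largest index with value < 4178: n = 64 (giving 4096).
Indices 24 through 64: 41 terms.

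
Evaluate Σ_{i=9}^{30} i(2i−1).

Σ i(2i−1) = 2Σi² − Σi over i = 9..30.
Σi = 465 − 36 = 429 and Σi² = 9455 − 204 = 9251.
2·9251 − 1·429 = 18073.

18073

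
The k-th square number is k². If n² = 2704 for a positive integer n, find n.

We need n² = 2704, so n = √2704 = 52.

52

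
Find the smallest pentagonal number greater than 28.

Solve n(3n−1)/2 > 28 for integer n.
The largest n with value ≤ 28 is 4 (since 22 ≤ 28 < 35), so the first above is n = 5, value 35.

35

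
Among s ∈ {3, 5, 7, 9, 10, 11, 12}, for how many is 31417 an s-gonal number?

s = 3: P(3, 250) = 31375 and P(3, 251) = 31626; 31417 is not s-gonal.
s = 5: P(5, 144) = 31032 and P(5, 145) = 31465; 31417 is not s-gonal.
s = 7: P(7, 112) = 31192 and P(7, 113) = 31753; 31417 is not s-gonal.
s = 9: P(9, 95) = 31350 and P(9, 96) = 32016; 31417 is not s-gonal.
s = 10: P(10, 89) = 31417. ✓
s = 11: P(11, 83) = 30710 and P(11, 84) = 31458; 31417 is not s-gonal.
s = 12: P(12, 79) = 30889 and P(12, 80) = 31680; 31417 is not s-gonal.
Hits: s ∈ {10} → 1.

1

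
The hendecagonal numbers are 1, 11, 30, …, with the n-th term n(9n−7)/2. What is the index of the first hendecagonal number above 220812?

222

Solve n(9n−7)/2 > 220812 for integer n.
The largest n with value ≤ 220812 is 221 (since 219011 ≤ 220812 < 221001), so the first above is n = 222, value 221001.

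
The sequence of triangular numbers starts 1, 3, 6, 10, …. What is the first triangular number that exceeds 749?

Solve n(n+1)/2 > 749 for integer n.
The largest n with value ≤ 749 is 38 (since 741 ≤ 749 < 780), so the first above is n = 39, value 780.

780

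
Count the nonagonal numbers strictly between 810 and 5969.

The n-th nonagonal number is n(7n−5)/2.
Smallest index with value > 810: n = 16 (giving 856).
Largest index with value < 5969: n = 41 (giving 5781).
Indices 16 through 41: 26 terms.

26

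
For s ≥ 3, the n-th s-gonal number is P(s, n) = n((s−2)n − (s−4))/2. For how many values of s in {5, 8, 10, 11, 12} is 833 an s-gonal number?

s = 5: P(5, 23) = 782 and P(5, 24) = 852; 833 is not s-gonal.
s = 8: P(8, 17) = 833. ✓
s = 10: P(10, 14) = 742 and P(10, 15) = 855; 833 is not s-gonal.
s = 11: P(11, 14) = 833. ✓
s = 12: P(12, 13) = 793 and P(12, 14) = 924; 833 is not s-gonal.
Hits: s ∈ {8, 11} → 2.

2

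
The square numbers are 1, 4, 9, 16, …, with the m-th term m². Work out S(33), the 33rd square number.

33² = 1089.

1089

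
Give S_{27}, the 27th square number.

27² = 729.

729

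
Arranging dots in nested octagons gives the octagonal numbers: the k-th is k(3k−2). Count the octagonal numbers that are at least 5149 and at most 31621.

The n-th octagonal number is n(3n−2).
Smallest index with value ≥ 5149: n = 42 (giving 5208).
Largest index with value ≤ 31621: n = 103 (giving 31621).
Indices 42 through 103: 62 terms.

62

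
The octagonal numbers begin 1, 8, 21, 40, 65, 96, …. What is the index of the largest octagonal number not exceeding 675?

Solve n(3n−2) ≤ 675 for integer n.
n = 15 gives 645 ≤ 675, while n = 16 gives 736 > 675; so the answer is index 15.

15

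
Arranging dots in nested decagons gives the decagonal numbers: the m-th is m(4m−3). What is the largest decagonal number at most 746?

742

Solve n(4n−3) ≤ 746 for integer n.
n = 14 gives 742 ≤ 746, while n = 15 gives 855 > 746; so the answer is 742.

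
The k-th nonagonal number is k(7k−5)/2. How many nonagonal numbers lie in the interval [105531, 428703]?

177

The n-th nonagonal number is n(7n−5)/2.
Smallest index with value ≥ 105531: n = 174 (giving 105531).
Largest index with value ≤ 428703: n = 350 (giving 427875).
Indices 174 through 350: 177 terms.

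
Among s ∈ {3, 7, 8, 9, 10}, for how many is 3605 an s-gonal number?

1

s = 3: P(3, 84) = 3570 and P(3, 85) = 3655; 3605 is not s-gonal.
s = 7: P(7, 38) = 3553 and P(7, 39) = 3744; 3605 is not s-gonal.
s = 8: P(8, 35) = 3605. ✓
s = 9: P(9, 32) = 3504 and P(9, 33) = 3729; 3605 is not s-gonal.
s = 10: P(10, 30) = 3510 and P(10, 31) = 3751; 3605 is not s-gonal.
Hits: s ∈ {8} → 1.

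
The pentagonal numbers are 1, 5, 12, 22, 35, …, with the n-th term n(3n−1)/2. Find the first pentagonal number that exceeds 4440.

Solve n(3n−1)/2 > 4440 for integer n.
The largest n with value ≤ 4440 is 54 (since 4347 ≤ 4440 < 4510), so the first above is n = 55, value 4510.

4510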